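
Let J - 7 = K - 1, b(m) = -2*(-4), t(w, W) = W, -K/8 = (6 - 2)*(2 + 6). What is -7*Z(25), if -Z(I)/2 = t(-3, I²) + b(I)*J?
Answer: -19250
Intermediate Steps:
K = -256 (K = -8*(6 - 2)*(2 + 6) = -32*8 = -8*32 = -256)
b(m) = 8
J = -250 (J = 7 + (-256 - 1) = 7 - 257 = -250)
Z(I) = 4000 - 2*I² (Z(I) = -2*(I² + 8*(-250)) = -2*(I² - 2000) = -2*(-2000 + I²) = 4000 - 2*I²)
-7*Z(25) = -7*(4000 - 2*25²) = -7*(4000 - 2*625) = -7*(4000 - 1250) = -7*2750 = -19250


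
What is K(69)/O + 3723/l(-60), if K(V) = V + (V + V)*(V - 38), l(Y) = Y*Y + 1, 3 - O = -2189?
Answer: 23814363/7893392 ≈ 3.0170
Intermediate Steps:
O = 2192 (O = 3 - 1*(-2189) = 3 + 2189 = 2192)
l(Y) = 1 + Y**2 (l(Y) = Y**2 + 1 = 1 + Y**2)
K(V) = V + 2*V*(-38 + V) (K(V) = V + (2*V)*(-38 + V) = V + 2*V*(-38 + V))
K(69)/O + 3723/l(-60) = (69*(-75 + 2*69))/2192 + 3723/(1 + (-60)**2) = (69*(-75 + 138))*(1/2192) + 3723/(1 + 3600) = (69*63)*(1/2192) + 3723/3601 = 4347*(1/2192) + 3723*(1/3601) = 4347/2192 + 3723/3601 = 23814363/7893392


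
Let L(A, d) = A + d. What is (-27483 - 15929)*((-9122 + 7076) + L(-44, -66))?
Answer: 93596272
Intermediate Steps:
(-27483 - 15929)*((-9122 + 7076) + L(-44, -66)) = (-27483 - 15929)*((-9122 + 7076) + (-44 - 66)) = -43412*(-2046 - 110) = -43412*(-2156) = 93596272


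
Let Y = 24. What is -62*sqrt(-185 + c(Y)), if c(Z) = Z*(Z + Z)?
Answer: -62*sqrt(967) ≈ -1928.0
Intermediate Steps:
c(Z) = 2*Z**2 (c(Z) = Z*(2*Z) = 2*Z**2)
-62*sqrt(-185 + c(Y)) = -62*sqrt(-185 + 2*24**2) = -62*sqrt(-185 + 2*576) = -62*sqrt(-185 + 1152) = -62*sqrt(967)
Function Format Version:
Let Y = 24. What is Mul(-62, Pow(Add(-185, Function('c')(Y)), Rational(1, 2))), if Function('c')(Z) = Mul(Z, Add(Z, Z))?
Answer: Mul(-62, Pow(967, Rational(1, 2))) ≈ -1928.0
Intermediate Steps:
Function('c')(Z) = Mul(2, Pow(Z, 2)) (Function('c')(Z) = Mul(Z, Mul(2, Z)) = Mul(2, Pow(Z, 2)))
Mul(-62, Pow(Add(-185, Function('c')(Y)), Rational(1, 2))) = Mul(-62, Pow(Add(-185, Mul(2, Pow(24, 2))), Rational(1, 2))) = Mul(-62, Pow(Add(-185, Mul(2, 576)), Rational(1, 2))) = Mul(-62, Pow(Add(-185, 1152), Rational(1, 2))) = Mul(-62, Pow(967, Rational(1, 2)))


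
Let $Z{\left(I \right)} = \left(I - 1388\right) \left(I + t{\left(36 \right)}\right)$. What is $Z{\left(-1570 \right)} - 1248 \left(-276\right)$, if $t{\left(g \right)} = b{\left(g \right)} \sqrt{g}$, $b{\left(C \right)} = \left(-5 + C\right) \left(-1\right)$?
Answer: $5538696$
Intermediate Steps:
$b{\left(C \right)} = 5 - C$
$t{\left(g \right)} = \sqrt{g} \left(5 - g\right)$ ($t{\left(g \right)} = \left(5 - g\right) \sqrt{g} = \sqrt{g} \left(5 - g\right)$)
$Z{\left(I \right)} = \left(-1388 + I\right) \left(-186 + I\right)$ ($Z{\left(I \right)} = \left(I - 1388\right) \left(I + \sqrt{36} \left(5 - 36\right)\right) = \left(-1388 + I\right) \left(I + 6 \left(5 - 36\right)\right) = \left(-1388 + I\right) \left(I + 6 \left(-31\right)\right) = \left(-1388 + I\right) \left(I - 186\right) = \left(-1388 + I\right) \left(-186 + I\right)$)
$Z{\left(-1570 \right)} - 1248 \left(-276\right) = \left(258168 + \left(-1570\right)^{2} - -2471180\right) - 1248 \left(-276\right) = \left(258168 + 2464900 + 2471180\right) - -344448 = 5194248 + 344448 = 5538696$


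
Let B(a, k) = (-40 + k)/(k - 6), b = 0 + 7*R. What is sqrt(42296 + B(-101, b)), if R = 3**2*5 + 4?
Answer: sqrt(4803616535)/337 ≈ 205.66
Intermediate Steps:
R = 49 (R = 9*5 + 4 = 45 + 4 = 49)
b = 343 (b = 0 + 7*49 = 0 + 343 = 343)
B(a, k) = (-40 + k)/(-6 + k)
sqrt(42296 + B(-101, b)) = sqrt(42296 + (-40 + 343)/(-6 + 343)) = sqrt(42296 + 303/337) = sqrt(14254055/337) = sqrt(4803616535)/337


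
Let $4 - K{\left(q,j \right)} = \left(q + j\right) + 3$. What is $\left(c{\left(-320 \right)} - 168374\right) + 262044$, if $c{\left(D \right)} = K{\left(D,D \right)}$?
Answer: $94311$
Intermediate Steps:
$K{\left(q,j \right)} = 1 - j - q$ ($K{\left(q,j \right)} = 4 - \left(\left(q + j\right) + 3\right) = 4 - \left(\left(j + q\right) + 3\right) = 4 - \left(3 + j + q\right) = 1 - j - q$)
$c{\left(D \right)} = 1 - 2 D$ ($c{\left(D \right)} = 1 - D - D = 1 - 2 D$)
$\left(c{\left(-320 \right)} - 168374\right) + 262044 = \left(\left(1 - -640\right) - 168374\right) + 262044 = \left(\left(1 + 640\right) - 168374\right) + 262044 = \left(641 - 168374\right) + 262044 = -167733 + 262044 = 94311$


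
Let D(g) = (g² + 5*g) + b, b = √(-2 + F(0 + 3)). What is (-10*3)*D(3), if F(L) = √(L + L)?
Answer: -720 - 30*√(-2 + √6) ≈ -740.11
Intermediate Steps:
F(L) = √2*√L (F(L) = √(2*L) = √2*√L)
b = √(-2 + √6) (b = √(-2 + √2*√(0 + 3)) = √(-2 + √2*√3) = √(-2 + √6) ≈ 0.67044)
D(g) = g² + √(-2 + √6) + 5*g (D(g) = (g² + 5*g) + √(-2 + √6) = g² + √(-2 + √6) + 5*g)
(-10*3)*D(3) = (-10*3)*(3² + √(-2 + √6) + 5*3) = -30*(9 + √(-2 + √6) + 15) = -30*(24 + √(-2 + √6)) = -720 - 30*√(-2 + √6)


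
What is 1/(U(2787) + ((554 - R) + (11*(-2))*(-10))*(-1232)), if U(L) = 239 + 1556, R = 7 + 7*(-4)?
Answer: -1/977645 ≈ -1.0229e-6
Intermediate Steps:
R = -21 (R = 7 - 28 = -21)
U(L) = 1795
1/(U(2787) + ((554 - R) + (11*(-2))*(-10))*(-1232)) = 1/(1795 + ((554 - 1*(-21)) + (11*(-2))*(-10))*(-1232)) = 1/(1795 + ((554 + 21) - 22*(-10))*(-1232)) = 1/(1795 + (575 + 220)*(-1232)) = 1/(1795 + 795*(-1232)) = 1/(1795 - 979440) = 1/(-977645) = -1/977645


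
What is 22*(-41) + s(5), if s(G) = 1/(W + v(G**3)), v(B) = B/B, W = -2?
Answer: -903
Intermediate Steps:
v(B) = 1
s(G) = -1 (s(G) = 1/(-2 + 1) = 1/(-1) = -1)
22*(-41) + s(5) = 22*(-41) - 1 = -902 - 1 = -903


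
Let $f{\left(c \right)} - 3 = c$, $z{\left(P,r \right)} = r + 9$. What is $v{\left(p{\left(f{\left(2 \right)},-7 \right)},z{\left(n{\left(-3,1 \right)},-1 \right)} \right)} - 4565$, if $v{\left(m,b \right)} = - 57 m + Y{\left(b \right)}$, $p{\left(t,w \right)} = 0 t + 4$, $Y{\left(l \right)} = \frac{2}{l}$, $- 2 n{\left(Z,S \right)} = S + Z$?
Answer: $- \frac{19171}{4} \approx -4792.8$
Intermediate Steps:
$n{\left(Z,S \right)} = - \frac{S}{2} - \frac{Z}{2}$ ($n{\left(Z,S \right)} = - \frac{S + Z}{2} = - \frac{S}{2} - \frac{Z}{2}$)
$z{\left(P,r \right)} = 9 + r$
$f{\left(c \right)} = 3 + c$
$p{\left(t,w \right)} = 4$ ($p{\left(t,w \right)} = 0 + 4 = 4$)
$v{\left(m,b \right)} = - 57 m + \frac{2}{b}$
$v{\left(p{\left(f{\left(2 \right)},-7 \right)},z{\left(n{\left(-3,1 \right)},-1 \right)} \right)} - 4565 = \left(\left(-57\right) 4 + \frac{2}{9 - 1}\right) - 4565 = \left(-228 + \frac{2}{8}\right) - 4565 = \left(-228 + 2 \cdot \frac{1}{8}\right) - 4565 = \left(-228 + \frac{1}{4}\right) - 4565 = - \frac{911}{4} - 4565 = - \frac{19171}{4}$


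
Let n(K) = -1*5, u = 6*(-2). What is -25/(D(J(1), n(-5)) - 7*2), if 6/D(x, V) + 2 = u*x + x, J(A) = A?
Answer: 325/188 ≈ 1.7287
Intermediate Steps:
u = -12
n(K) = -5
D(x, V) = 6/(-2 - 11*x) (D(x, V) = 6/(-2 + (-12*x + x)) = 6/(-2 - 11*x))
-25/(D(J(1), n(-5)) - 7*2) = -25/(-6/(2 + 11*1) - 7*2) = -25/(-6/(2 + 11) - 14) = -25/(-6/13 - 14) = -25/(-188/13) = -25*(-13/188) = 325/188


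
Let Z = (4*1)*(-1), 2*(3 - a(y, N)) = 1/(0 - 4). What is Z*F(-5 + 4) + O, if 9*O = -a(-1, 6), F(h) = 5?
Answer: -1465/72 ≈ -20.347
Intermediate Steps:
a(y, N) = 25/8 (a(y, N) = 3 - 1/(2*(0 - 4)) = 3 - ½/(-4) = 3 - ½*(-¼) = 3 + ⅛ = 25/8)
O = -25/72 (O = (-1*25/8)/9 = (⅑)*(-25/8) = -25/72 ≈ -0.34722)
Z = -4 (Z = 4*(-1) = -4)
Z*F(-5 + 4) + O = -4*5 - 25/72 = -20 - 25/72 = -1465/72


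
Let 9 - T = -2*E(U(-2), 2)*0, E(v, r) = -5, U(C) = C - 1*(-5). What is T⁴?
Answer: 6561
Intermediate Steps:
U(C) = 5 + C (U(C) = C + 5 = 5 + C)
T = 9 (T = 9 - (-2*(-5))*0 = 9 - 10*0 = 9 - 1*0 = 9 + 0 = 9)
T⁴ = 9⁴ = 6561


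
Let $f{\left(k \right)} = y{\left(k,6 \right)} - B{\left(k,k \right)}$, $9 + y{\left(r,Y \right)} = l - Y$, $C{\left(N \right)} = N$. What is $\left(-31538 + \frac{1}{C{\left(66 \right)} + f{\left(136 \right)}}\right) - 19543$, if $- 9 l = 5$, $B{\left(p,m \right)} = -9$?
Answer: $- \frac{27328326}{535} \approx -51081.0$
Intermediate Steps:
$l = - \frac{5}{9}$ ($l = \left(- \frac{1}{9}\right) 5 = - \frac{5}{9} \approx -0.55556$)
$y{\left(r,Y \right)} = - \frac{86}{9} - Y$ ($y{\left(r,Y \right)} = -9 - \left(\frac{5}{9} + Y\right) = - \frac{86}{9} - Y$)
$f{\left(k \right)} = - \frac{59}{9}$ ($f{\left(k \right)} = \left(- \frac{86}{9} - 6\right) - -9 = \left(- \frac{86}{9} - 6\right) + 9 = - \frac{140}{9} + 9 = - \frac{59}{9}$)
$\left(-31538 + \frac{1}{C{\left(66 \right)} + f{\left(136 \right)}}\right) - 19543 = \left(-31538 + \frac{1}{66 - \frac{59}{9}}\right) - 19543 = \left(-31538 + \frac{1}{\frac{535}{9}}\right) - 19543 = \left(-31538 + \frac{9}{535}\right) - 19543 = - \frac{16872821}{535} - 19543 = - \frac{27328326}{535}$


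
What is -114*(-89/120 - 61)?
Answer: 140771/20 ≈ 7038.5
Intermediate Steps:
-114*(-89/120 - 61) = -114*(-7409/120) = 140771/20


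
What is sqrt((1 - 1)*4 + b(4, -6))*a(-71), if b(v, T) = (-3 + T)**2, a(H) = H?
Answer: -639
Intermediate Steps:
sqrt((1 - 1)*4 + b(4, -6))*a(-71) = sqrt((1 - 1)*4 + (-3 - 6)**2)*(-71) = sqrt(0*4 + (-9)**2)*(-71) = sqrt(0 + 81)*(-71) = sqrt(81)*(-71) = 9*(-71) = -639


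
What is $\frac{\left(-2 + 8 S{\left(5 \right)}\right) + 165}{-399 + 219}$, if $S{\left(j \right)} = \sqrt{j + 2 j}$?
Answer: $- \frac{163}{180} - \frac{2 \sqrt{15}}{45} \approx -1.0777$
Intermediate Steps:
$S{\left(j \right)} = \sqrt{3} \sqrt{j}$ ($S{\left(j \right)} = \sqrt{3 j} = \sqrt{3} \sqrt{j}$)
$\frac{\left(-2 + 8 S{\left(5 \right)}\right) + 165}{-399 + 219} = \frac{\left(-2 + 8 \sqrt{3} \sqrt{5}\right) + 165}{-399 + 219} = \frac{\left(-2 + 8 \sqrt{15}\right) + 165}{-180} = \left(163 + 8 \sqrt{15}\right) \left(- \frac{1}{180}\right) = - \frac{163}{180} - \frac{2 \sqrt{15}}{45}$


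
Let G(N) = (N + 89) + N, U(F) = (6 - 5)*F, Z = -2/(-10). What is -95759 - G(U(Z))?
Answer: -479242/5 ≈ -95848.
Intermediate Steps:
Z = ⅕ (Z = -2*(-⅒) = ⅕ ≈ 0.20000)
U(F) = F (U(F) = 1*F = F)
G(N) = 89 + 2*N (G(N) = (89 + N) + N = 89 + 2*N)
-95759 - G(U(Z)) = -95759 - (89 + 2*(⅕)) = -95759 - (89 + ⅖) = -95759 - 1*447/5 = -95759 - 447/5 = -479242/5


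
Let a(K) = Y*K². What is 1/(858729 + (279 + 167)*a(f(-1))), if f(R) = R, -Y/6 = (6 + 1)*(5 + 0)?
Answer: 1/765069 ≈ 1.3071e-6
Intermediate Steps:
Y = -210 (Y = -6*(6 + 1)*(5 + 0) = -42*5 = -6*35 = -210)
a(K) = -210*K²
1/(858729 + (279 + 167)*a(f(-1))) = 1/(858729 + (279 + 167)*(-210*(-1)²)) = 1/(858729 + 446*(-210*1)) = 1/(858729 + 446*(-210)) = 1/(858729 - 93660) = 1/765069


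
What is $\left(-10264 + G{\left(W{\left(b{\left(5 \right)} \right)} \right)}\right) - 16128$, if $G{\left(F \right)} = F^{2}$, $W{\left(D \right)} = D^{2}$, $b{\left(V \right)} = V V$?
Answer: $364233$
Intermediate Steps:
$b{\left(V \right)} = V^{2}$
$\left(-10264 + G{\left(W{\left(b{\left(5 \right)} \right)} \right)}\right) - 16128 = \left(-10264 + \left(\left(5^{2}\right)^{2}\right)^{2}\right) - 16128 = \left(-10264 + \left(25^{2}\right)^{2}\right) - 16128 = \left(-10264 + 625^{2}\right) - 16128 = \left(-10264 + 390625\right) - 16128 = 380361 - 16128 = 364233$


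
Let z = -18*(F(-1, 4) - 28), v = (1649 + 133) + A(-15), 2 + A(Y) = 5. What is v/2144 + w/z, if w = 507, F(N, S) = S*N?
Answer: 22033/12864 ≈ 1.7128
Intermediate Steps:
A(Y) = 3 (A(Y) = -2 + 5 = 3)
F(N, S) = N*S
v = 1785 (v = (1649 + 133) + 3 = 1782 + 3 = 1785)
z = 576 (z = -18*(-1*4 - 28) = -18*(-4 - 28) = -18*(-32) = 576)
v/2144 + w/z = 1785/2144 + 507/576 = 1785*(1/2144) + 507*(1/576) = 1785/2144 + 169/192 = 22033/12864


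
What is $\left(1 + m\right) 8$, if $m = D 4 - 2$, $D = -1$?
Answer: $-40$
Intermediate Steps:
$m = -6$ ($m = \left(-1\right) 4 - 2 = -4 - 2 = -6$)
$\left(1 + m\right) 8 = \left(1 - 6\right) 8 = \left(-5\right) 8 = -40$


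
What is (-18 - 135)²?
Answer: 23409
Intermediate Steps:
(-18 - 135)² = (-153)² = 23409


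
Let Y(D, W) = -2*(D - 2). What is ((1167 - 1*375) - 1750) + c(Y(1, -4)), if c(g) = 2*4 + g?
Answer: -948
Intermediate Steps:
Y(D, W) = 4 - 2*D (Y(D, W) = -2*(-2 + D) = 4 - 2*D)
c(g) = 8 + g
((1167 - 1*375) - 1750) + c(Y(1, -4)) = ((1167 - 1*375) - 1750) + (8 + (4 - 2*1)) = ((1167 - 375) - 1750) + (8 + (4 - 2)) = (792 - 1750) + (8 + 2) = -958 + 10 = -948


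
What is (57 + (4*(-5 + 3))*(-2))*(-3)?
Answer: -219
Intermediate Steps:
(57 + (4*(-5 + 3))*(-2))*(-3) = (57 + (4*(-2))*(-2))*(-3) = (57 - 8*(-2))*(-3) = (57 + 16)*(-3) = 73*(-3) = -219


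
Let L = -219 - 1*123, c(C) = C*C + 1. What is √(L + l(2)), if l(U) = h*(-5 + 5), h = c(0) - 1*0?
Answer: 3*I*√38 ≈ 18.493*I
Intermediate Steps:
c(C) = 1 + C² (c(C) = C² + 1 = 1 + C²)
h = 1 (h = (1 + 0²) - 1*0 = (1 + 0) + 0 = 1 + 0 = 1)
l(U) = 0 (l(U) = 1*(-5 + 5) = 1*0 = 0)
L = -342 (L = -219 - 123 = -342)
√(L + l(2)) = √(-342 + 0) = √(-342) = 3*I*√38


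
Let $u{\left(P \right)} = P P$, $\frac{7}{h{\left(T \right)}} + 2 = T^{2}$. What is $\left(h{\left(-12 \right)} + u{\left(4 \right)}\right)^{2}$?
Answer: $\frac{5193841}{20164} \approx 257.58$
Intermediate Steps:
$h{\left(T \right)} = \frac{7}{-2 + T^{2}}$
$u{\left(P \right)} = P^{2}$
$\left(h{\left(-12 \right)} + u{\left(4 \right)}\right)^{2} = \left(\frac{7}{-2 + \left(-12\right)^{2}} + 4^{2}\right)^{2} = \left(\frac{7}{-2 + 144} + 16\right)^{2} = \left(\frac{7}{142} + 16\right)^{2} = \left(\frac{2279}{142}\right)^{2} = \frac{5193841}{20164}$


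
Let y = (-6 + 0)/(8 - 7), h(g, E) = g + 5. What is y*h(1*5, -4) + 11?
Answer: -49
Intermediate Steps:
h(g, E) = 5 + g
y = -6 (y = -6/1 = -6*1 = -6)
y*h(1*5, -4) + 11 = -6*(5 + 1*5) + 11 = -6*(5 + 5) + 11 = -6*10 + 11 = -60 + 11 = -49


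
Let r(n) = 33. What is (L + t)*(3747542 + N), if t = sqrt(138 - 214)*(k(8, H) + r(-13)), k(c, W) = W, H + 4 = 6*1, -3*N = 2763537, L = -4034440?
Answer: -11402791941720 + 197845410*I*sqrt(19) ≈ -1.1403e+13 + 8.6239e+8*I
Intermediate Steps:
N = -921179 (N = -1/3*2763537 = -921179)
H = 2 (H = -4 + 6*1 = -4 + 6 = 2)
t = 70*I*sqrt(19) (t = sqrt(138 - 214)*(2 + 33) = sqrt(-76)*35 = (2*I*sqrt(19))*35 = 70*I*sqrt(19) ≈ 305.12*I)
(L + t)*(3747542 + N) = (-4034440 + 70*I*sqrt(19))*(3747542 - 921179) = (-4034440 + 70*I*sqrt(19))*2826363 = -11402791941720 + 197845410*I*sqrt(19)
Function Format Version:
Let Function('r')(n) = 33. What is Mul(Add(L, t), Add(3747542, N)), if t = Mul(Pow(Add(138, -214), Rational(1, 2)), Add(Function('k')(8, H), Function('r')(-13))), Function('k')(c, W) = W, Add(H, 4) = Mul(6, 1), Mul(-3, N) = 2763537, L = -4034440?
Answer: Add(-11402791941720, Mul(197845410, I, Pow(19, Rational(1, 2)))) ≈ Add(-1.1403e+13, Mul(8.6239e+8, I))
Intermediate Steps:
N = -921179 (N = Mul(Rational(-1, 3), 2763537) = -921179)
H = 2 (H = Add(-4, Mul(6, 1)) = Add(-4, 6) = 2)
t = Mul(70, I, Pow(19, Rational(1, 2))) (t = Mul(Pow(Add(138, -214), Rational(1, 2)), Add(2, 33)) = Mul(Pow(-76, Rational(1, 2)), 35) = Mul(Mul(2, I, Pow(19, Rational(1, 2))), 35) = Mul(70, I, Pow(19, Rational(1, 2))) ≈ Mul(305.12, I))
Mul(Add(L, t), Add(3747542, N)) = Mul(Add(-4034440, Mul(70, I, Pow(19, Rational(1, 2)))), Add(3747542, -921179)) = Mul(Add(-4034440, Mul(70, I, Pow(19, Rational(1, 2)))), 2826363) = Add(-11402791941720, Mul(197845410, I, Pow(19, Rational(1, 2))))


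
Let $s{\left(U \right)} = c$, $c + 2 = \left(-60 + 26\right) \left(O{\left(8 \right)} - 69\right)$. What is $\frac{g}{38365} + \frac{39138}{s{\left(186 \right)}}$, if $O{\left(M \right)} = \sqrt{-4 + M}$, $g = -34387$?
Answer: $\frac{711632279}{43659370} \approx 16.3$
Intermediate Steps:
$c = 2276$ ($c = -2 + \left(-60 + 26\right) \left(\sqrt{-4 + 8} - 69\right) = -2 - 34 \left(\sqrt{4} - 69\right) = -2 - 34 \left(2 - 69\right) = -2 - -2278 = -2 + 2278 = 2276$)
$s{\left(U \right)} = 2276$
$\frac{g}{38365} + \frac{39138}{s{\left(186 \right)}} = - \frac{34387}{38365} + \frac{39138}{2276} = \left(-34387\right) \frac{1}{38365} + 39138 \cdot \frac{1}{2276} = - \frac{34387}{38365} + \frac{19569}{1138} = \frac{711632279}{43659370}$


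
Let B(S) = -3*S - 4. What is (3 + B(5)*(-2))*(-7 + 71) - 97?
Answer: 2527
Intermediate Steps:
B(S) = -4 - 3*S
(3 + B(5)*(-2))*(-7 + 71) - 97 = (3 + (-4 - 3*5)*(-2))*(-7 + 71) - 97 = (3 + (-4 - 15)*(-2))*64 - 97 = (3 - 19*(-2))*64 - 97 = (3 + 38)*64 - 97 = 41*64 - 97 = 2624 - 97 = 2527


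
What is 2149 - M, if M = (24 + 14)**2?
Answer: 705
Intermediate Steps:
M = 1444 (M = 38**2 = 1444)
2149 - M = 2149 - 1*1444 = 2149 - 1444 = 705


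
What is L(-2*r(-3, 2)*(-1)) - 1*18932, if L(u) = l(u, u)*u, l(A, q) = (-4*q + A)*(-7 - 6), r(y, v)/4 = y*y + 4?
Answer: 402892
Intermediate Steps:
r(y, v) = 16 + 4*y² (r(y, v) = 4*(y*y + 4) = 4*(y² + 4) = 4*(4 + y²) = 16 + 4*y²)
l(A, q) = -13*A + 52*q (l(A, q) = (A - 4*q)*(-13) = -13*A + 52*q)
L(u) = 39*u² (L(u) = (-13*u + 52*u)*u = (39*u)*u = 39*u²)
L(-2*r(-3, 2)*(-1)) - 1*18932 = 39*(-2*(16 + 4*(-3)²)*(-1))² - 1*18932 = 39*(-2*(16 + 4*9)*(-1))² - 18932 = 39*(-2*(16 + 36)*(-1))² - 18932 = 39*(-2*52*(-1))² - 18932 = 39*(-104*(-1))² - 18932 = 39*104² - 18932 = 39*10816 - 18932 = 421824 - 18932 = 402892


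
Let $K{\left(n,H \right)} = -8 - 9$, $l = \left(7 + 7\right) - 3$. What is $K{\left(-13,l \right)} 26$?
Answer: $-442$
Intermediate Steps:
$l = 11$ ($l = 14 - 3 = 11$)
$K{\left(n,H \right)} = -17$ ($K{\left(n,H \right)} = -8 - 9 = -17$)
$K{\left(-13,l \right)} 26 = \left(-17\right) 26 = -442$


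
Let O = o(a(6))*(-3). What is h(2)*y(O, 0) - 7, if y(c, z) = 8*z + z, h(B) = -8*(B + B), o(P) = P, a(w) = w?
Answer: -7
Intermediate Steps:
h(B) = -16*B
O = -18 (O = 6*(-3) = -18)
y(c, z) = 9*z
h(2)*y(O, 0) - 7 = (-16*2)*(9*0) - 7 = -32*0 - 7 = 0 - 7 = -7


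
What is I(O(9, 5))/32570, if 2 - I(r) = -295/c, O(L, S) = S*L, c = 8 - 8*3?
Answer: -263/521120 ≈ -0.00050468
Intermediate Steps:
c = -16 (c = 8 - 24 = -16)
O(L, S) = L*S
I(r) = -263/16 (I(r) = 2 - (-295)/(-16) = 2 - (-295)*(-1)/16 = 2 - 1*295/16 = 2 - 295/16 = -263/16)
I(O(9, 5))/32570 = -263/16/32570 = -263/16*1/32570 = -263/521120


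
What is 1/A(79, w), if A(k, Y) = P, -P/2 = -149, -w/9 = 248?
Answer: 1/298 ≈ 0.0033557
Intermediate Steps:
w = -2232 (w = -9*248 = -2232)
P = 298 (P = -2*(-149) = 298)
A(k, Y) = 298
1/A(79, w) = 1/298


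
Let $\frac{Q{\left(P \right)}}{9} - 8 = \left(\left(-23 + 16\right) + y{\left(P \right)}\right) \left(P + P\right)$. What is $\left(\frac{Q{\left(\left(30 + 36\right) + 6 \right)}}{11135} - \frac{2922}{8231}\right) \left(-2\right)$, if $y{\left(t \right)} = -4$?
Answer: $\frac{298569948}{91652185} \approx 3.2576$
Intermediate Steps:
$Q{\left(P \right)} = 72 - 198 P$ ($Q{\left(P \right)} = 72 + 9 \left(\left(-23 + 16\right) - 4\right) \left(P + P\right) = 72 + 9 \left(-7 - 4\right) 2 P = 72 + 9 \left(- 11 \cdot 2 P\right) = 72 + 9 \left(- 22 P\right) = 72 - 198 P$)
$\left(\frac{Q{\left(\left(30 + 36\right) + 6 \right)}}{11135} - \frac{2922}{8231}\right) \left(-2\right) = \left(\frac{72 - 198 \left(\left(30 + 36\right) + 6\right)}{11135} - \frac{2922}{8231}\right) \left(-2\right) = \left(\left(72 - 198 \left(66 + 6\right)\right) \frac{1}{11135} - \frac{2922}{8231}\right) \left(-2\right) = \left(\left(72 - 14256\right) \frac{1}{11135} - \frac{2922}{8231}\right) \left(-2\right) = \left(\left(-14184\right) \frac{1}{11135} - \frac{2922}{8231}\right) \left(-2\right) = \left(- \frac{14184}{11135} - \frac{2922}{8231}\right) \left(-2\right) = \left(- \frac{149284974}{91652185}\right) \left(-2\right) = \frac{298569948}{91652185}$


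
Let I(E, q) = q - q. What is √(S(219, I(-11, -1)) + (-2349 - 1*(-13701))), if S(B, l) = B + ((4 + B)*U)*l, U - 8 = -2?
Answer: √11571 ≈ 107.57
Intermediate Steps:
U = 6 (U = 8 - 2 = 6)
I(E, q) = 0
S(B, l) = B + l*(24 + 6*B) (S(B, l) = B + ((4 + B)*6)*l = B + (24 + 6*B)*l = B + l*(24 + 6*B))
√(S(219, I(-11, -1)) + (-2349 - 1*(-13701))) = √((219 + 24*0 + 6*219*0) + (-2349 - 1*(-13701))) = √((219 + 0 + 0) + (-2349 + 13701)) = √(219 + 11352) = √11571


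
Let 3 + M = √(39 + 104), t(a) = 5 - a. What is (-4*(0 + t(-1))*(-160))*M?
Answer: -11520 + 3840*√143 ≈ 34400.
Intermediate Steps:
M = -3 + √143 (M = -3 + √(39 + 104) = -3 + √143 ≈ 8.9583)
(-4*(0 + t(-1))*(-160))*M = (-4*(0 + (5 - 1*(-1)))*(-160))*(-3 + √143) = (-4*(0 + (5 + 1))*(-160))*(-3 + √143) = (-4*(0 + 6)*(-160))*(-3 + √143) = (-4*6*(-160))*(-3 + √143) = (-24*(-160))*(-3 + √143) = 3840*(-3 + √143) = -11520 + 3840*√143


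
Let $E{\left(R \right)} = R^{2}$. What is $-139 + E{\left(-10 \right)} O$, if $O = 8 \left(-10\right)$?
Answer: $-8139$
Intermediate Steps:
$O = -80$
$-139 + E{\left(-10 \right)} O = -139 + \left(-10\right)^{2} \left(-80\right) = -139 + 100 \left(-80\right) = -139 - 8000 = -8139$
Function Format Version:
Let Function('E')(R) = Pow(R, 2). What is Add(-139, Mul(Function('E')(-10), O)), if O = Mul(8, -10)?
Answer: -8139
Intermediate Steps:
O = -80
Add(-139, Mul(Function('E')(-10), O)) = Add(-139, Mul(Pow(-10, 2), -80)) = Add(-139, Mul(100, -80)) = Add(-139, -8000) = -8139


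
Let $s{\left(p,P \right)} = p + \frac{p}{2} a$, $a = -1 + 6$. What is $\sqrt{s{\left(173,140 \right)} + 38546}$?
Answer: $\frac{\sqrt{156606}}{2} \approx 197.87$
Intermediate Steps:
$a = 5$
$s{\left(p,P \right)} = \frac{7 p}{2}$ ($s{\left(p,P \right)} = p + \frac{p}{2} \cdot 5 = p + \frac{5 p}{2} = \frac{7 p}{2}$)
$\sqrt{s{\left(173,140 \right)} + 38546} = \sqrt{\frac{7}{2} \cdot 173 + 38546} = \sqrt{\frac{1211}{2} + 38546} = \sqrt{\frac{78303}{2}} = \frac{\sqrt{156606}}{2}$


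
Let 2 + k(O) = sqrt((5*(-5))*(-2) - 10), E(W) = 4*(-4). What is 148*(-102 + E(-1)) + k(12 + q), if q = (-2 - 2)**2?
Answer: -17466 + 2*sqrt(10) ≈ -17460.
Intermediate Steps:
E(W) = -16
q = 16 (q = (-4)**2 = 16)
k(O) = -2 + 2*sqrt(10) (k(O) = -2 + sqrt((5*(-5))*(-2) - 10) = -2 + sqrt(-25*(-2) - 10) = -2 + sqrt(50 - 10) = -2 + sqrt(40) = -2 + 2*sqrt(10))
148*(-102 + E(-1)) + k(12 + q) = 148*(-102 - 16) + (-2 + 2*sqrt(10)) = 148*(-118) + (-2 + 2*sqrt(10)) = -17464 + (-2 + 2*sqrt(10)) = -17466 + 2*sqrt(10)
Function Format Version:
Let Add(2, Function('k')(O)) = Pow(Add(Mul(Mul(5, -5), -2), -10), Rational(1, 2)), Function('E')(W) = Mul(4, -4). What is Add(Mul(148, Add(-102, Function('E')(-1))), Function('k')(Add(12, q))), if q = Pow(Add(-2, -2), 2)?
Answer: Add(-17466, Mul(2, Pow(10, Rational(1, 2)))) ≈ -17460.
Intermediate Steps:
Function('E')(W) = -16
q = 16 (q = Pow(-4, 2) = 16)
Function('k')(O) = Add(-2, Mul(2, Pow(10, Rational(1, 2)))) (Function('k')(O) = Add(-2, Pow(Add(Mul(Mul(5, -5), -2), -10), Rational(1, 2))) = Add(-2, Pow(Add(Mul(-25, -2), -10), Rational(1, 2))) = Add(-2, Pow(Add(50, -10), Rational(1, 2))) = Add(-2, Pow(40, Rational(1, 2))) = Add(-2, Mul(2, Pow(10, Rational(1, 2)))))
Add(Mul(148, Add(-102, Function('E')(-1))), Function('k')(Add(12, q))) = Add(Mul(148, Add(-102, -16)), Add(-2, Mul(2, Pow(10, Rational(1, 2))))) = Add(Mul(148, -118), Add(-2, Mul(2, Pow(10, Rational(1, 2))))) = Add(-17464, Add(-2, Mul(2, Pow(10, Rational(1, 2))))) = Add(-17466, Mul(2, Pow(10, Rational(1, 2))))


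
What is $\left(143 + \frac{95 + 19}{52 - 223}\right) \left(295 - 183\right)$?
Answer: $\frac{47824}{3} \approx 15941.0$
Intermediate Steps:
$\left(143 + \frac{95 + 19}{52 - 223}\right) \left(295 - 183\right) = \left(143 + \frac{114}{-171}\right) 112 = \left(143 + 114 \left(- \frac{1}{171}\right)\right) 112 = \left(143 - \frac{2}{3}\right) 112 = \frac{427}{3} \cdot 112 = \frac{47824}{3}$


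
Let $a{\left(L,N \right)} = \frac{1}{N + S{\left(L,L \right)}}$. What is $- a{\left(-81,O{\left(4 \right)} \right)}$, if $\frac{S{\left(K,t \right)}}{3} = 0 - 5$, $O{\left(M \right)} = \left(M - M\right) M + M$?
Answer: $\frac{1}{11} \approx 0.090909$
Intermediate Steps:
$O{\left(M \right)} = M$ ($O{\left(M \right)} = 0 M + M = 0 + M = M$)
$S{\left(K,t \right)} = -15$ ($S{\left(K,t \right)} = 3 \left(0 - 5\right) = 3 \left(-5\right) = -15$)
$a{\left(L,N \right)} = \frac{1}{-15 + N}$ ($a{\left(L,N \right)} = \frac{1}{N - 15} = \frac{1}{-15 + N}$)
$- a{\left(-81,O{\left(4 \right)} \right)} = - \frac{1}{-15 + 4} = - \frac{1}{-11} = \left(-1\right) \left(- \frac{1}{11}\right) = \frac{1}{11}$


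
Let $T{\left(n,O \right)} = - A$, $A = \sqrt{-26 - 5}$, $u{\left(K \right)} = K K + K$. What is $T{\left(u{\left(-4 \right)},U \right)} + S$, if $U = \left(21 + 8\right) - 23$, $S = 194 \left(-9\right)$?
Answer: $-1746 - i \sqrt{31} \approx -1746.0 - 5.5678 i$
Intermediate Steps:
$u{\left(K \right)} = K + K^{2}$ ($u{\left(K \right)} = K^{2} + K = K + K^{2}$)
$S = -1746$
$A = i \sqrt{31}$ ($A = \sqrt{-31} = i \sqrt{31} \approx 5.5678 i$)
$U = 6$ ($U = 29 - 23 = 6$)
$T{\left(n,O \right)} = - i \sqrt{31}$
$T{\left(u{\left(-4 \right)},U \right)} + S = - i \sqrt{31} - 1746 = -1746 - i \sqrt{31}$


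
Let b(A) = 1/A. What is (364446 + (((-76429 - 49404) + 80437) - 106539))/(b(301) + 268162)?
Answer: 63965811/80716763 ≈ 0.79247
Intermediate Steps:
(364446 + (((-76429 - 49404) + 80437) - 106539))/(b(301) + 268162) = (364446 + (((-76429 - 49404) + 80437) - 106539))/(1/301 + 268162) = (364446 + ((-125833 + 80437) - 106539))/(1/301 + 268162) = (364446 + (-45396 - 106539))/(80716763/301) = (364446 - 151935)*(301/80716763) = 212511*(301/80716763) = 63965811/80716763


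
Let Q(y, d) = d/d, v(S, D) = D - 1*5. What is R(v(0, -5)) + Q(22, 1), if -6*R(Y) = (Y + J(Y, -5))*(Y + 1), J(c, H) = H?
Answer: -43/2 ≈ -21.500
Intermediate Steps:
v(S, D) = -5 + D (v(S, D) = D - 5 = -5 + D)
R(Y) = -(1 + Y)*(-5 + Y)/6 (R(Y) = -(Y - 5)*(Y + 1)/6 = -(-5 + Y)*(1 + Y)/6 = -(1 + Y)*(-5 + Y)/6)
Q(y, d) = 1
R(v(0, -5)) + Q(22, 1) = (⅚ - (-5 - 5)²/6 + 2*(-5 - 5)/3) + 1 = (⅚ - ⅙*(-10)² + (⅔)*(-10)) + 1 = (⅚ - ⅙*100 - 20/3) + 1 = (⅚ - 50/3 - 20/3) + 1 = -45/2 + 1 = -43/2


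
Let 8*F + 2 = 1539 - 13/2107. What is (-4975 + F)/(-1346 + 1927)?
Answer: -40310077/4896668 ≈ -8.2321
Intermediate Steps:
F = 1619223/8428 (F = -¼ + (1539 - 13/2107)/8 = -¼ + (⅛)*(3242660/2107) = -¼ + 810665/4214 = 1619223/8428 ≈ 192.12)
(-4975 + F)/(-1346 + 1927) = (-4975 + 1619223/8428)/(-1346 + 1927) = -40310077/8428/581 = -40310077/8428*1/581 = -40310077/4896668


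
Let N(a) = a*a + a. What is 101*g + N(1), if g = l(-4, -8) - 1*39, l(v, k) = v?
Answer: -4341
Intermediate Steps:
N(a) = a + a² (N(a) = a² + a = a + a²)
g = -43 (g = -4 - 1*39 = -4 - 39 = -43)
101*g + N(1) = 101*(-43) + 1*(1 + 1) = -4343 + 1*2 = -4343 + 2 = -4341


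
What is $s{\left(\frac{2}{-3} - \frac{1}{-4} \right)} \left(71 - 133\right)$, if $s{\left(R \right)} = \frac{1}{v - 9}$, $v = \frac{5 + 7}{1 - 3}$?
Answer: $\frac{62}{15} \approx 4.1333$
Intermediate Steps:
$v = -6$ ($v = \frac{12}{-2} = 12 \left(- \frac{1}{2}\right) = -6$)
$s{\left(R \right)} = - \frac{1}{15}$ ($s{\left(R \right)} = \frac{1}{-6 - 9} = \frac{1}{-15} = - \frac{1}{15}$)
$s{\left(\frac{2}{-3} - \frac{1}{-4} \right)} \left(71 - 133\right) = - \frac{71 - 133}{15} = \left(- \frac{1}{15}\right) \left(-62\right) = \frac{62}{15}$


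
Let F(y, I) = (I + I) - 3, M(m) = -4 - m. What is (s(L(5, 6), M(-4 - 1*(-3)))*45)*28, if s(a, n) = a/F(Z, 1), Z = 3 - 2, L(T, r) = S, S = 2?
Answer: -2520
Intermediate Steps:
L(T, r) = 2
Z = 1
F(y, I) = -3 + 2*I (F(y, I) = 2*I - 3 = -3 + 2*I)
s(a, n) = -a (s(a, n) = a/(-3 + 2*1) = a/(-3 + 2) = a/(-1) = a*(-1) = -a)
(s(L(5, 6), M(-4 - 1*(-3)))*45)*28 = (-1*2*45)*28 = -2*45*28 = -90*28 = -2520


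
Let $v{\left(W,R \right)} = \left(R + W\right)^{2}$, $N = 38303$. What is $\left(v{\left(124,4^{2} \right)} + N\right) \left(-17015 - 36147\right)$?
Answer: $-3078239286$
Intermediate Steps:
$\left(v{\left(124,4^{2} \right)} + N\right) \left(-17015 - 36147\right) = \left(\left(4^{2} + 124\right)^{2} + 38303\right) \left(-17015 - 36147\right) = \left(\left(16 + 124\right)^{2} + 38303\right) \left(-53162\right) = \left(140^{2} + 38303\right) \left(-53162\right) = \left(19600 + 38303\right) \left(-53162\right) = 57903 \left(-53162\right) = -3078239286$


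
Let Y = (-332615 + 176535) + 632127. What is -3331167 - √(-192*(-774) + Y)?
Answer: -3331167 - √624655 ≈ -3.3320e+6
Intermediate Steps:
Y = 476047 (Y = -156080 + 632127 = 476047)
-3331167 - √(-192*(-774) + Y) = -3331167 - √(-192*(-774) + 476047) = -3331167 - √(148608 + 476047) = -3331167 - √624655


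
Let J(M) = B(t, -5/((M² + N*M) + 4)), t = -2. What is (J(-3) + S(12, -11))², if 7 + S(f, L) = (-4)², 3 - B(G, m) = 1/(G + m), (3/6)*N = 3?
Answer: 169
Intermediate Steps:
N = 6 (N = 2*3 = 6)
B(G, m) = 3 - 1/(G + m)
S(f, L) = 9 (S(f, L) = -7 + (-4)² = -7 + 16 = 9)
J(M) = (-7 - 15/(4 + M² + 6*M))/(-2 - 5/(4 + M² + 6*M)) (J(M) = (-1 + 3*(-2) + 3*(-5/((M² + 6*M) + 4)))/(-2 - 5/((M² + 6*M) + 4)) = (-1 - 6 + 3*(-5/(4 + M² + 6*M)))/(-2 - 5/(4 + M² + 6*M)) = (-1 - 6 - 15/(4 + M² + 6*M))/(-2 - 5/(4 + M² + 6*M)) = (-7 - 15/(4 + M² + 6*M))/(-2 - 5/(4 + M² + 6*M)))
(J(-3) + S(12, -11))² = ((43 + 7*(-3)² + 42*(-3))/(13 + 2*(-3)² + 12*(-3)) + 9)² = ((43 + 7*9 - 126)/(13 + 2*9 - 36) + 9)² = ((43 + 63 - 126)/(13 + 18 - 36) + 9)² = (-20/(-5) + 9)² = (-⅕*(-20) + 9)² = (4 + 9)² = 13² = 169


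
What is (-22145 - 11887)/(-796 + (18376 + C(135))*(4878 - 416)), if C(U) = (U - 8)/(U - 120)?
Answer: -255240/615230207 ≈ -0.00041487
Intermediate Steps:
C(U) = (-8 + U)/(-120 + U)
(-22145 - 11887)/(-796 + (18376 + C(135))*(4878 - 416)) = (-22145 - 11887)/(-796 + (18376 + (-8 + 135)/(-120 + 135))*(4878 - 416)) = -34032/(-796 + (18376 + 127/15)*4462) = -34032/(-796 + (275767/15)*4462) = -34032/(-796 + 1230472354/15) = -34032/1230460414/15 = -34032*15/1230460414 = -255240/615230207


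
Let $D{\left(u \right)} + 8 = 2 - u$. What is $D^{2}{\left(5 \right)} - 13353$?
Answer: $-13232$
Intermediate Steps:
$D{\left(u \right)} = -6 - u$ ($D{\left(u \right)} = -8 - \left(-2 + u\right) = -6 - u$)
$D^{2}{\left(5 \right)} - 13353 = \left(-6 - 5\right)^{2} - 13353 = \left(-11\right)^{2} - 13353 = 121 - 13353 = -13232$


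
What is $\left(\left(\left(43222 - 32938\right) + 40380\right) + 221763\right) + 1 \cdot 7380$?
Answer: $279807$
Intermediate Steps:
$\left(\left(\left(43222 - 32938\right) + 40380\right) + 221763\right) + 1 \cdot 7380 = \left(\left(10284 + 40380\right) + 221763\right) + 7380 = \left(50664 + 221763\right) + 7380 = 272427 + 7380 = 279807$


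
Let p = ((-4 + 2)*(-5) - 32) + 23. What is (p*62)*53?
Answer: 3286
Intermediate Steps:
p = 1 (p = (-2*(-5) - 32) + 23 = (10 - 32) + 23 = -22 + 23 = 1)
(p*62)*53 = (1*62)*53 = 62*53 = 3286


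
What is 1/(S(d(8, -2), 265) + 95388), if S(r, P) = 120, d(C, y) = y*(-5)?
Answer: 1/95508 ≈ 1.0470e-5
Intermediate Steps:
d(C, y) = -5*y
1/(S(d(8, -2), 265) + 95388) = 1/(120 + 95388) = 1/95508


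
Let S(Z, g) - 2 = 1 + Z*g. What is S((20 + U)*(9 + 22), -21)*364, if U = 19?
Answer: -9240504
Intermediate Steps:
S(Z, g) = 3 + Z*g (S(Z, g) = 2 + (1 + Z*g) = 3 + Z*g)
S((20 + U)*(9 + 22), -21)*364 = (3 + ((20 + 19)*(9 + 22))*(-21))*364 = (3 + (39*31)*(-21))*364 = (3 + 1209*(-21))*364 = (3 - 25389)*364 = -25386*364 = -9240504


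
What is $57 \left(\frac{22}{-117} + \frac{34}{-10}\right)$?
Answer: $- \frac{39881}{195} \approx -204.52$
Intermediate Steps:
$57 \left(\frac{22}{-117} + \frac{34}{-10}\right) = 57 \left(22 \left(- \frac{1}{117}\right) + 34 \left(- \frac{1}{10}\right)\right) = 57 \left(- \frac{22}{117} - \frac{17}{5}\right) = 57 \left(- \frac{2099}{585}\right) = - \frac{39881}{195}$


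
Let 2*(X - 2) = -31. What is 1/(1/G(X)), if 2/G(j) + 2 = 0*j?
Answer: -1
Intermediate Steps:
X = -27/2 (X = 2 + (1/2)*(-31) = 2 - 31/2 = -27/2 ≈ -13.500)
G(j) = -1 (G(j) = 2/(-2 + 0*j) = 2/(-2 + 0) = 2/(-2) = 2*(-1/2) = -1)
1/(1/G(X)) = 1/(1/(-1)) = 1/(-1) = -1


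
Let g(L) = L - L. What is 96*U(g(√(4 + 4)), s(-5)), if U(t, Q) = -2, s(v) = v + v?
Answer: -192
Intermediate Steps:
g(L) = 0
s(v) = 2*v
96*U(g(√(4 + 4)), s(-5)) = 96*(-2) = -192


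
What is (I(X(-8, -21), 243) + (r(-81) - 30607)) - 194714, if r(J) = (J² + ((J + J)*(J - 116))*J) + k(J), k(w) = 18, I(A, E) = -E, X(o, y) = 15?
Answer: -2804019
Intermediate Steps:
r(J) = 18 + J² + 2*J²*(-116 + J) (r(J) = (J² + ((J + J)*(J - 116))*J) + 18 = (J² + ((2*J)*(-116 + J))*J) + 18 = (J² + (2*J*(-116 + J))*J) + 18 = (J² + 2*J²*(-116 + J)) + 18 = 18 + J² + 2*J²*(-116 + J))
(I(X(-8, -21), 243) + (r(-81) - 30607)) - 194714 = (-1*243 + ((18 - 231*(-81)² + 2*(-81)³) - 30607)) - 194714 = (-243 + ((18 - 231*6561 + 2*(-531441)) - 30607)) - 194714 = (-243 + ((18 - 1515591 - 1062882) - 30607)) - 194714 = (-243 + (-2578455 - 30607)) - 194714 = (-243 - 2609062) - 194714 = -2609305 - 194714 = -2804019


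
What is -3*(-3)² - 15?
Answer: -42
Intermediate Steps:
-3*(-3)² - 15 = -3*9 - 15 = -27 - 15 = -42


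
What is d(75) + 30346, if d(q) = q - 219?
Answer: 30202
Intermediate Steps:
d(q) = -219 + q
d(75) + 30346 = (-219 + 75) + 30346 = -144 + 30346 = 30202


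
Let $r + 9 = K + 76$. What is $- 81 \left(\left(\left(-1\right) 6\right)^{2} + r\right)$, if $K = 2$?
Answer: $-8505$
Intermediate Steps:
$r = 69$ ($r = -9 + \left(2 + 76\right) = -9 + 78 = 69$)
$- 81 \left(\left(\left(-1\right) 6\right)^{2} + r\right) = - 81 \left(\left(\left(-1\right) 6\right)^{2} + 69\right) = - 81 \left(\left(-6\right)^{2} + 69\right) = - 81 \left(36 + 69\right) = \left(-81\right) 105 = -8505$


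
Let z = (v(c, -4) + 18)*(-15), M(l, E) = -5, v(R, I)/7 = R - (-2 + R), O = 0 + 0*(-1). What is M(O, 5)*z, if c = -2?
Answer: 2400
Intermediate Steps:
O = 0 (O = 0 + 0 = 0)
v(R, I) = 14 (v(R, I) = 7*(R - (-2 + R)) = 7*(R + (2 - R)) = 7*2 = 14)
z = -480 (z = (14 + 18)*(-15) = 32*(-15) = -480)
M(O, 5)*z = -5*(-480) = 2400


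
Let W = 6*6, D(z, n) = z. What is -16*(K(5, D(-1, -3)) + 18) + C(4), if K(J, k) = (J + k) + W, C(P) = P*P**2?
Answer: -864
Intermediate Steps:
C(P) = P**3
W = 36
K(J, k) = 36 + J + k (K(J, k) = (J + k) + 36 = 36 + J + k)
-16*(K(5, D(-1, -3)) + 18) + C(4) = -16*((36 + 5 - 1) + 18) + 4**3 = -16*(40 + 18) + 64 = -16*58 + 64 = -928 + 64 = -864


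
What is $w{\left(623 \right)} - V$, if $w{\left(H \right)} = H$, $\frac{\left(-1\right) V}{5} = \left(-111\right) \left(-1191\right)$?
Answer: $661628$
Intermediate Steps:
$V = -661005$ ($V = - 5 \left(\left(-111\right) \left(-1191\right)\right) = \left(-5\right) 132201 = -661005$)
$w{\left(623 \right)} - V = 623 - -661005 = 623 + 661005 = 661628$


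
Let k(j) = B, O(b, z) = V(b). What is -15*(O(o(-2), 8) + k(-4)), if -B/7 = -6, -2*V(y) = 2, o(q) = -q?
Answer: -615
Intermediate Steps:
V(y) = -1 (V(y) = -½*2 = -1)
O(b, z) = -1
B = 42 (B = -7*(-6) = 42)
k(j) = 42
-15*(O(o(-2), 8) + k(-4)) = -15*(-1 + 42) = -15*41 = -615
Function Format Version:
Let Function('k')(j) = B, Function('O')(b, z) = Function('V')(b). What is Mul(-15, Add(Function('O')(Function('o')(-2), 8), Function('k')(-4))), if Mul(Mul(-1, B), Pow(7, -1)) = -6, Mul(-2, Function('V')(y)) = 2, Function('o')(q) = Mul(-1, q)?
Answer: -615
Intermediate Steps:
Function('V')(y) = -1 (Function('V')(y) = Mul(Rational(-1, 2), 2) = -1)
Function('O')(b, z) = -1
B = 42 (B = Mul(-7, -6) = 42)
Function('k')(j) = 42
Mul(-15, Add(Function('O')(Function('o')(-2), 8), Function('k')(-4))) = Mul(-15, Add(-1, 42)) = Mul(-15, 41) = -615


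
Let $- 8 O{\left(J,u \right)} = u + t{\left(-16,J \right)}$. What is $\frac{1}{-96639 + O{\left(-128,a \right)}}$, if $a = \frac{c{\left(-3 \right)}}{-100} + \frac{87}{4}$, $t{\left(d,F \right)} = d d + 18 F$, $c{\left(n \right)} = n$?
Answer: $- \frac{400}{38554289} \approx -1.0375 \cdot 10^{-5}$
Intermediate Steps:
$t{\left(d,F \right)} = d^{2} + 18 F$
$a = \frac{1089}{50}$ ($a = - \frac{3}{-100} + \frac{87}{4} = \left(-3\right) \left(- \frac{1}{100}\right) + 87 \cdot \frac{1}{4} = \frac{3}{100} + \frac{87}{4} = \frac{1089}{50} \approx 21.78$)
$O{\left(J,u \right)} = -32 - \frac{9 J}{4} - \frac{u}{8}$ ($O{\left(J,u \right)} = - \frac{u + \left(\left(-16\right)^{2} + 18 J\right)}{8} = - \frac{u + \left(256 + 18 J\right)}{8} = - \frac{256 + u + 18 J}{8} = -32 - \frac{9 J}{4} - \frac{u}{8}$)
$\frac{1}{-96639 + O{\left(-128,a \right)}} = \frac{1}{-96639 - - \frac{101311}{400}} = \frac{1}{-96639 + \frac{101311}{400}} = \frac{1}{- \frac{38554289}{400}} = - \frac{400}{38554289}$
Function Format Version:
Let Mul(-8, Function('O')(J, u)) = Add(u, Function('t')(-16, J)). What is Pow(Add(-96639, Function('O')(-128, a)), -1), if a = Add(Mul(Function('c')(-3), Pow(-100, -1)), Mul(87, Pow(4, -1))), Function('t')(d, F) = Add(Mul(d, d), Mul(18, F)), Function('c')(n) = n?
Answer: Rational(-400, 38554289) ≈ -1.0375e-5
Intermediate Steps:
Function('t')(d, F) = Add(Pow(d, 2), Mul(18, F))
a = Rational(1089, 50) (a = Add(Mul(-3, Pow(-100, -1)), Mul(87, Pow(4, -1))) = Add(Mul(-3, Rational(-1, 100)), Mul(87, Rational(1, 4))) = Add(Rational(3, 100), Rational(87, 4)) = Rational(1089, 50) ≈ 21.780)
Function('O')(J, u) = Add(-32, Mul(Rational(-9, 4), J), Mul(Rational(-1, 8), u)) (Function('O')(J, u) = Mul(Rational(-1, 8), Add(u, Add(Pow(-16, 2), Mul(18, J)))) = Mul(Rational(-1, 8), Add(u, Add(256, Mul(18, J)))) = Mul(Rational(-1, 8), Add(256, u, Mul(18, J))) = Add(-32, Mul(Rational(-9, 4), J), Mul(Rational(-1, 8), u)))
Pow(Add(-96639, Function('O')(-128, a)), -1) = Pow(Add(-96639, Add(-32, Mul(Rational(-9, 4), -128), Mul(Rational(-1, 8), Rational(1089, 50)))), -1) = Pow(Add(-96639, Add(-32, 288, Rational(-1089, 400))), -1) = Pow(Add(-96639, Rational(101311, 400)), -1) = Pow(Rational(-38554289, 400), -1) = Rational(-400, 38554289)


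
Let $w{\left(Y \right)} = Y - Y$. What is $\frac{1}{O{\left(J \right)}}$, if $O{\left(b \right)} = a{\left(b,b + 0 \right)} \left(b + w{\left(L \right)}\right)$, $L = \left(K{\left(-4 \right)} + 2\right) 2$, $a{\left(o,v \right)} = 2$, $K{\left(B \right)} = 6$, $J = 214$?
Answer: $\frac{1}{428} \approx 0.0023364$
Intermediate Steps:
$L = 16$ ($L = \left(6 + 2\right) 2 = 8 \cdot 2 = 16$)
$w{\left(Y \right)} = 0$
$O{\left(b \right)} = 2 b$ ($O{\left(b \right)} = 2 \left(b + 0\right) = 2 b$)
$\frac{1}{O{\left(J \right)}} = \frac{1}{2 \cdot 214} = \frac{1}{428}$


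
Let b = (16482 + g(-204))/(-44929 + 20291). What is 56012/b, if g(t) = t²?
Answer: -690011828/29049 ≈ -23753.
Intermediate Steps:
b = -29049/12319 (b = (16482 + (-204)²)/(-44929 + 20291) = (16482 + 41616)/(-24638) = 58098*(-1/24638) = -29049/12319 ≈ -2.3581)
56012/b = 56012/(-29049/12319) = 56012*(-12319/29049) = -690011828/29049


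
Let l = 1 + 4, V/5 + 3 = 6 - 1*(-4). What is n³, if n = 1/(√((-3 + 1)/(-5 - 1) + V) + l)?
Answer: 3*√3/(√106 + 5*√3)³ ≈ 0.00076287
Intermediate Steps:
V = 35 (V = -15 + 5*(6 - 1*(-4)) = -15 + 5*(6 + 4) = -15 + 5*10 = -15 + 50 = 35)
l = 5
n = 1/(5 + √318/3) (n = 1/(√((-3 + 1)/(-5 - 1) + 35) + 5) = 1/(√(-2/(-6) + 35) + 5) = 1/(√(-2*(-⅙) + 35) + 5) = 1/(√(⅓ + 35) + 5) = 1/(√(106/3) + 5) = 1/(√318/3 + 5) = 1/(5 + √318/3) ≈ 0.091373)
n³ = (√3/(√106 + 5*√3))³ = 3*√3/(√106 + 5*√3)³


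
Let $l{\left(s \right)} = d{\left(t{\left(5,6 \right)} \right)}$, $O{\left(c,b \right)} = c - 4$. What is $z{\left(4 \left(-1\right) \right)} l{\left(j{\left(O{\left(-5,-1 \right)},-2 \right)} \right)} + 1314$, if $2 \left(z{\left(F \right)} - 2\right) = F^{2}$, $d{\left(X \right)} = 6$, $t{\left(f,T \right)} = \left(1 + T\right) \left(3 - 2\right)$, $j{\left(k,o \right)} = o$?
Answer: $1374$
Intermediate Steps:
$O{\left(c,b \right)} = -4 + c$ ($O{\left(c,b \right)} = c - 4 = -4 + c$)
$t{\left(f,T \right)} = 1 + T$ ($t{\left(f,T \right)} = \left(1 + T\right) 1 = 1 + T$)
$l{\left(s \right)} = 6$
$z{\left(F \right)} = 2 + \frac{F^{2}}{2}$
$z{\left(4 \left(-1\right) \right)} l{\left(j{\left(O{\left(-5,-1 \right)},-2 \right)} \right)} + 1314 = \left(2 + \frac{\left(4 \left(-1\right)\right)^{2}}{2}\right) 6 + 1314 = \left(2 + \frac{\left(-4\right)^{2}}{2}\right) 6 + 1314 = \left(2 + \frac{1}{2} \cdot 16\right) 6 + 1314 = \left(2 + 8\right) 6 + 1314 = 10 \cdot 6 + 1314 = 60 + 1314 = 1374$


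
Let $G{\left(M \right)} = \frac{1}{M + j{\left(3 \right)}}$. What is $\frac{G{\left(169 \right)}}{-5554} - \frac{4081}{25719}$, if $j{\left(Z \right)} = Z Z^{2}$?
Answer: $- \frac{4442537023}{27997291896} \approx -0.15868$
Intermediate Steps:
$j{\left(Z \right)} = Z^{3}$
$G{\left(M \right)} = \frac{1}{27 + M}$ ($G{\left(M \right)} = \frac{1}{M + 3^{3}} = \frac{1}{M + 27} = \frac{1}{27 + M}$)
$\frac{G{\left(169 \right)}}{-5554} - \frac{4081}{25719} = \frac{1}{\left(27 + 169\right) \left(-5554\right)} - \frac{4081}{25719} = \frac{1}{196} \left(- \frac{1}{5554}\right) - \frac{4081}{25719} = - \frac{1}{1088584} - \frac{4081}{25719} = - \frac{4442537023}{27997291896}$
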